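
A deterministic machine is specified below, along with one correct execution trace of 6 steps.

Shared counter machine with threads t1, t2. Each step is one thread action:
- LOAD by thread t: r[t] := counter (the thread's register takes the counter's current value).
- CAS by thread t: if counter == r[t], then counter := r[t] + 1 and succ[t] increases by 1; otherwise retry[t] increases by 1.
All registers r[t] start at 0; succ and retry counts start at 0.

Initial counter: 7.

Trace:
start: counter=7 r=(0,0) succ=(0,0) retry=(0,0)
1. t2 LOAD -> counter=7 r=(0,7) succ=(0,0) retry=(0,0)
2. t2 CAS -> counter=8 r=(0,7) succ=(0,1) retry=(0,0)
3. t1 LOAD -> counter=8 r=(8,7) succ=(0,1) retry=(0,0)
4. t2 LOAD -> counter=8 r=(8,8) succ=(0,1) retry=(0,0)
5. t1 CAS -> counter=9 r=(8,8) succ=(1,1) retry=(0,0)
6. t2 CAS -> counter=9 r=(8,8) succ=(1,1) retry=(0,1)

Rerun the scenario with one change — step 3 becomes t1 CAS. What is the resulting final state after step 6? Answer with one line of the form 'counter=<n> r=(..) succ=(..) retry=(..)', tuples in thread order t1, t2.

counter=9 r=(0,8) succ=(0,2) retry=(2,0)

(re-executing from step 3 with the substitution; state before step 3: counter=8 r=(0,7) succ=(0,1) retry=(0,0))
3. t1 CAS -> counter=8 r=(0,7) succ=(0,1) retry=(1,0)
4. t2 LOAD -> counter=8 r=(0,8) succ=(0,1) retry=(1,0)
5. t1 CAS -> counter=8 r=(0,8) succ=(0,1) retry=(2,0)
6. t2 CAS -> counter=9 r=(0,8) succ=(0,2) retry=(2,0)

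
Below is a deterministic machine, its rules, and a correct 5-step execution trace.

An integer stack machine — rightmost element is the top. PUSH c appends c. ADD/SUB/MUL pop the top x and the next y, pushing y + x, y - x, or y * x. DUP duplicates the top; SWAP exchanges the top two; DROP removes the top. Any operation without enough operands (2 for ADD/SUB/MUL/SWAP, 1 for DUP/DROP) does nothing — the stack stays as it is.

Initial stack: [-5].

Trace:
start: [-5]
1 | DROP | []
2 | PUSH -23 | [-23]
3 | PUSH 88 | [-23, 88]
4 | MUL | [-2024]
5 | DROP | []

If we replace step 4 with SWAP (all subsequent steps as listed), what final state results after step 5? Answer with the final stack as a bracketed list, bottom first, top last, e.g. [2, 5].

(re-executing from step 4 with the substitution; state before step 4: [-23, 88])
4 | SWAP | [88, -23]
5 | DROP | [88]

[88]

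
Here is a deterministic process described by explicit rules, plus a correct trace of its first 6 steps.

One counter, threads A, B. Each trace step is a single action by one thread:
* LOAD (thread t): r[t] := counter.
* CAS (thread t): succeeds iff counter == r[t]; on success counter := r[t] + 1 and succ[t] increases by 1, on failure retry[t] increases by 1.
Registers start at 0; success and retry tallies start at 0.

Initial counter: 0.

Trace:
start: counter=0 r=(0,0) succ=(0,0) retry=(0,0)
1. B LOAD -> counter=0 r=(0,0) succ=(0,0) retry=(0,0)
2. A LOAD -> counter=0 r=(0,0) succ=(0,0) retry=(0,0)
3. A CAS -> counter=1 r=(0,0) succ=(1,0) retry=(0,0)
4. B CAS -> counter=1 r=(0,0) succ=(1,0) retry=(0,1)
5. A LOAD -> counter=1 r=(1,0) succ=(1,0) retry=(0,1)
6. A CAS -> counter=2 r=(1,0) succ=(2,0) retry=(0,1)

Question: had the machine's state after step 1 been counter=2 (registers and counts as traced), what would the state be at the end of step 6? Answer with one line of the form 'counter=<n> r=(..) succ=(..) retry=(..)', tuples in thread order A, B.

state after step 1 := counter=2 r=(0,0) succ=(0,0) retry=(0,0)
2. A LOAD -> counter=2 r=(2,0) succ=(0,0) retry=(0,0)
3. A CAS -> counter=3 r=(2,0) succ=(1,0) retry=(0,0)
4. B CAS -> counter=3 r=(2,0) succ=(1,0) retry=(0,1)
5. A LOAD -> counter=3 r=(3,0) succ=(1,0) retry=(0,1)
6. A CAS -> counter=4 r=(3,0) succ=(2,0) retry=(0,1)

counter=4 r=(3,0) succ=(2,0) retry=(0,1)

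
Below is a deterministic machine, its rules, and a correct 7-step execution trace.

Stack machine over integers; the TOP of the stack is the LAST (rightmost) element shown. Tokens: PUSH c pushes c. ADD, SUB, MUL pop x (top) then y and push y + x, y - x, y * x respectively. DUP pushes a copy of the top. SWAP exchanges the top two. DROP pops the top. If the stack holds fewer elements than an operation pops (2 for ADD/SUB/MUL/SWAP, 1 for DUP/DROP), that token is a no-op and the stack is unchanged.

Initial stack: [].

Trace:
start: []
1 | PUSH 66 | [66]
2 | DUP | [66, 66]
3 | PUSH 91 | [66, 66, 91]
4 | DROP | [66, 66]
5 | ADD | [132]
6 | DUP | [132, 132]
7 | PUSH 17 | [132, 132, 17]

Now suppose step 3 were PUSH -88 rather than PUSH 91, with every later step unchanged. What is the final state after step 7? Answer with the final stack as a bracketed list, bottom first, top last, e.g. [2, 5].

[132, 132, 17]

(re-executing from step 3 with the substitution; state before step 3: [66, 66])
3 | PUSH -88 | [66, 66, -88]
4 | DROP | [66, 66]
5 | ADD | [132]
6 | DUP | [132, 132]
7 | PUSH 17 | [132, 132, 17]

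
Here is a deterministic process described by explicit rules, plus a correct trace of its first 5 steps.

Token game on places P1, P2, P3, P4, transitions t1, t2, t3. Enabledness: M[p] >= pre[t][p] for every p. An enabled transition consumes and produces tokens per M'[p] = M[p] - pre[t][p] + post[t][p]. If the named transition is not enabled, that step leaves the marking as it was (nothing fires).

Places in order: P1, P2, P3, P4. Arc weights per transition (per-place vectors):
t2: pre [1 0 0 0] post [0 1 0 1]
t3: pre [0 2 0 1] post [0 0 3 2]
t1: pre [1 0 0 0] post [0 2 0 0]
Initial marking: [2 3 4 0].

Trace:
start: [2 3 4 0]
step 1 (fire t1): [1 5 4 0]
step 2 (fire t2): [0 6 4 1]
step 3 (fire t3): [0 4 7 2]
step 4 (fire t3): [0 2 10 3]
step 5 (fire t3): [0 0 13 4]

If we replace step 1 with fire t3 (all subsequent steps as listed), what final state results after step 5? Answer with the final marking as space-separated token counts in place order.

(re-executing from step 1 with the substitution; state before step 1: [2 3 4 0])
step 1 (fire t3): [2 3 4 0]
step 2 (fire t2): [1 4 4 1]
step 3 (fire t3): [1 2 7 2]
step 4 (fire t3): [1 0 10 3]
step 5 (fire t3): [1 0 10 3]

1 0 10 3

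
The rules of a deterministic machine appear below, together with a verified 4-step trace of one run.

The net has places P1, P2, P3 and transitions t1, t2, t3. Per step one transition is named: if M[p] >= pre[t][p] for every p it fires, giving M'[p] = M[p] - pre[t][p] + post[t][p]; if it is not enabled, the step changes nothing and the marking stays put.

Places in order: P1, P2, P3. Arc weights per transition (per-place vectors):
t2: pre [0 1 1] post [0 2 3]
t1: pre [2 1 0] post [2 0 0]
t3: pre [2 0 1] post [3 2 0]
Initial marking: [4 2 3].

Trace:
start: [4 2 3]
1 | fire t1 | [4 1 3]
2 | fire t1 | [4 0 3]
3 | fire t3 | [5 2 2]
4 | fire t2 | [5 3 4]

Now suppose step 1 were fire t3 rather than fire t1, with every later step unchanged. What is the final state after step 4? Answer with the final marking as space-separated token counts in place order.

(re-executing from step 1 with the substitution; state before step 1: [4 2 3])
1 | fire t3 | [5 4 2]
2 | fire t1 | [5 3 2]
3 | fire t3 | [6 5 1]
4 | fire t2 | [6 6 3]

6 6 3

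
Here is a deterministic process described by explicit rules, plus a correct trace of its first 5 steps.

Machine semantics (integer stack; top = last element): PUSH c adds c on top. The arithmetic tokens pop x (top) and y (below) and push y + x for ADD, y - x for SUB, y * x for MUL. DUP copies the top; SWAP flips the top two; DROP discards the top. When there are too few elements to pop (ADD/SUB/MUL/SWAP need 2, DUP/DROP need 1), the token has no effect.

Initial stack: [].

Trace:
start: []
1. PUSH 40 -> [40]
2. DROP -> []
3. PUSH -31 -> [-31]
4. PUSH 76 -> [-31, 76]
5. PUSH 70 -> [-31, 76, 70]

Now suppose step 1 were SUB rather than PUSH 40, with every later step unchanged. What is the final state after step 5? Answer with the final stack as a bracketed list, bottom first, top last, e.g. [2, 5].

[-31, 76, 70]

(re-executing from step 1 with the substitution; state before step 1: [])
1. SUB -> []
2. DROP -> []
3. PUSH -31 -> [-31]
4. PUSH 76 -> [-31, 76]
5. PUSH 70 -> [-31, 76, 70]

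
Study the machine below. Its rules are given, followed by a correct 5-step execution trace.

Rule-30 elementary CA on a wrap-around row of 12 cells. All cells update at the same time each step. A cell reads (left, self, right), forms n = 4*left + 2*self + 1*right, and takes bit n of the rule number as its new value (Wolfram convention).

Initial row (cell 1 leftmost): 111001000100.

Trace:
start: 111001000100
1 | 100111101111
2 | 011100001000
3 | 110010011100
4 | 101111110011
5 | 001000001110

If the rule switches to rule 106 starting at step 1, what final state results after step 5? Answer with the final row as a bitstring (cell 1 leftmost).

(re-executing steps 1..5 under rule 106; state before step 1: 111001000100)
1 | 101010001001
2 | 110100010011
3 | 011000100110
4 | 111001001110
5 | 101010011011

101010011011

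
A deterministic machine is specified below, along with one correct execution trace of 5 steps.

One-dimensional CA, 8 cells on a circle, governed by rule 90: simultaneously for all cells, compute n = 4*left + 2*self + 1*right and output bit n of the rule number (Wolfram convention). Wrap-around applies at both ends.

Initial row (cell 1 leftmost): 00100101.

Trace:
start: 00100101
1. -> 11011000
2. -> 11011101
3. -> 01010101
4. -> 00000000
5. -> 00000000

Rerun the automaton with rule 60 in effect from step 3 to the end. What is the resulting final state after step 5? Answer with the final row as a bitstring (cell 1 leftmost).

(re-executing steps 3..5 under rule 60; state before step 3: 11011101)
3. -> 00110011
4. -> 10101010
5. -> 11111111

11111111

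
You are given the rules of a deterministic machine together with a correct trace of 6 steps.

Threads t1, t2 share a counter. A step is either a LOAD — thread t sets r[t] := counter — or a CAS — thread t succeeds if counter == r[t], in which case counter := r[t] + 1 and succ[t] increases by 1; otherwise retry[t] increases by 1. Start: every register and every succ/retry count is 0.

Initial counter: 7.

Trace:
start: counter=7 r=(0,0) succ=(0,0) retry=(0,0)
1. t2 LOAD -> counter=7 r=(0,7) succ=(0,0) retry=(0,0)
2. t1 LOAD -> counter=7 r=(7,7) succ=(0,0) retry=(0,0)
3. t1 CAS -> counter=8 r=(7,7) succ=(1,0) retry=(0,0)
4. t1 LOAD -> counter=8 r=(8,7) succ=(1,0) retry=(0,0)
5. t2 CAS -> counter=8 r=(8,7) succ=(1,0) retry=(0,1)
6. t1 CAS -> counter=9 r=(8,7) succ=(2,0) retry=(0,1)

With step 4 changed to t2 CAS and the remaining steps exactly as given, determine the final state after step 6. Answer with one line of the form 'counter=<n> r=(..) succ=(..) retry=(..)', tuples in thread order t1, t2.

counter=8 r=(7,7) succ=(1,0) retry=(1,2)

(re-executing from step 4 with the substitution; state before step 4: counter=8 r=(7,7) succ=(1,0) retry=(0,0))
4. t2 CAS -> counter=8 r=(7,7) succ=(1,0) retry=(0,1)
5. t2 CAS -> counter=8 r=(7,7) succ=(1,0) retry=(0,2)
6. t1 CAS -> counter=8 r=(7,7) succ=(1,0) retry=(1,2)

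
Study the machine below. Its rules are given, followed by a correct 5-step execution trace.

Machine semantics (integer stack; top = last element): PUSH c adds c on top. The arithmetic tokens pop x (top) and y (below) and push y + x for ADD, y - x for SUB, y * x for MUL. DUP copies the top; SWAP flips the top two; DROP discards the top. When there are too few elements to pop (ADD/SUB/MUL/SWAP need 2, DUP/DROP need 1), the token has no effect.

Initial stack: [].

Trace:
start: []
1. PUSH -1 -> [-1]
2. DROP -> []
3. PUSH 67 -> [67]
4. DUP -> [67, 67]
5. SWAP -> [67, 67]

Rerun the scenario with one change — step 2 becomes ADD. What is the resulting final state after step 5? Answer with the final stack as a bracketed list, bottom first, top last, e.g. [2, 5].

[-1, 67, 67]

(re-executing from step 2 with the substitution; state before step 2: [-1])
2. ADD -> [-1]
3. PUSH 67 -> [-1, 67]
4. DUP -> [-1, 67, 67]
5. SWAP -> [-1, 67, 67]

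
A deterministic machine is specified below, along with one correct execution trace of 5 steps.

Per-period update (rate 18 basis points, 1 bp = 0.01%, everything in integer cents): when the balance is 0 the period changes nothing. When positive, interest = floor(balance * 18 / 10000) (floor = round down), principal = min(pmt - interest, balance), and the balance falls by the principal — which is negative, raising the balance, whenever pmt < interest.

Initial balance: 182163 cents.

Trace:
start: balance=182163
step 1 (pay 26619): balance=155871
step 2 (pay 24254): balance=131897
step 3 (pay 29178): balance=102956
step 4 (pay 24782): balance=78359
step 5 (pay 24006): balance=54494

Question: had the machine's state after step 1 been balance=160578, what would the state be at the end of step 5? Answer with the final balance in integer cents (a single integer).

59234

state after step 1 := balance=160578
step 2 (pay 24254): balance=136613
step 3 (pay 29178): balance=107680
step 4 (pay 24782): balance=83091
step 5 (pay 24006): balance=59234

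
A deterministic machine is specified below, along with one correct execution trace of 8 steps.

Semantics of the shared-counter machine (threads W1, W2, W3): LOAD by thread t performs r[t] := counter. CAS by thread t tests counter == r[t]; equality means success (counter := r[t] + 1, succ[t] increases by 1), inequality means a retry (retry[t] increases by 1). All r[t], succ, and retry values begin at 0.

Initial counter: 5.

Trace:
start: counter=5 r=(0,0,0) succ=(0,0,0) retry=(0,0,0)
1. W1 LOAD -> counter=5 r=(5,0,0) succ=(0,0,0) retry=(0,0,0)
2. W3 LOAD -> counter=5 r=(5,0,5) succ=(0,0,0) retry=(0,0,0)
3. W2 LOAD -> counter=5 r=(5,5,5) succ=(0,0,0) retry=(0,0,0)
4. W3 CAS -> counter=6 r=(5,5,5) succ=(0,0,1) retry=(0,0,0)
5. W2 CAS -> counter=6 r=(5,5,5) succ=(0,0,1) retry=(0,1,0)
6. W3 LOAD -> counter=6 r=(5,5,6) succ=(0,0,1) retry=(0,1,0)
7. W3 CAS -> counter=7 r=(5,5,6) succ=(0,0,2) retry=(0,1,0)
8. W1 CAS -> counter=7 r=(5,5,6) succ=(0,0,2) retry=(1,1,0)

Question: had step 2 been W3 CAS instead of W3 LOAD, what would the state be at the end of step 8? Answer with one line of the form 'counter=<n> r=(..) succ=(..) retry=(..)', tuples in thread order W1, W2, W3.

counter=7 r=(5,5,6) succ=(0,1,1) retry=(1,0,2)

(re-executing from step 2 with the substitution; state before step 2: counter=5 r=(5,0,0) succ=(0,0,0) retry=(0,0,0))
2. W3 CAS -> counter=5 r=(5,0,0) succ=(0,0,0) retry=(0,0,1)
3. W2 LOAD -> counter=5 r=(5,5,0) succ=(0,0,0) retry=(0,0,1)
4. W3 CAS -> counter=5 r=(5,5,0) succ=(0,0,0) retry=(0,0,2)
5. W2 CAS -> counter=6 r=(5,5,0) succ=(0,1,0) retry=(0,0,2)
6. W3 LOAD -> counter=6 r=(5,5,6) succ=(0,1,0) retry=(0,0,2)
7. W3 CAS -> counter=7 r=(5,5,6) succ=(0,1,1) retry=(0,0,2)
8. W1 CAS -> counter=7 r=(5,5,6) succ=(0,1,1) retry=(1,0,2)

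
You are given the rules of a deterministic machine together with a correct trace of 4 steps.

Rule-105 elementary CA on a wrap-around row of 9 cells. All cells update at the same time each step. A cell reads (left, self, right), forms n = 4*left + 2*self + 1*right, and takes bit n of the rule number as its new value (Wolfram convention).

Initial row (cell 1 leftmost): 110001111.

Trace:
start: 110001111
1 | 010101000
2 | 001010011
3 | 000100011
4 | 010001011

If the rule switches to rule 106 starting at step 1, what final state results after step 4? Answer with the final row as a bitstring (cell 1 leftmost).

(re-executing steps 1..4 under rule 106; state before step 1: 110001111)
1 | 010011000
2 | 100111000
3 | 001101001
4 | 011110010

011110010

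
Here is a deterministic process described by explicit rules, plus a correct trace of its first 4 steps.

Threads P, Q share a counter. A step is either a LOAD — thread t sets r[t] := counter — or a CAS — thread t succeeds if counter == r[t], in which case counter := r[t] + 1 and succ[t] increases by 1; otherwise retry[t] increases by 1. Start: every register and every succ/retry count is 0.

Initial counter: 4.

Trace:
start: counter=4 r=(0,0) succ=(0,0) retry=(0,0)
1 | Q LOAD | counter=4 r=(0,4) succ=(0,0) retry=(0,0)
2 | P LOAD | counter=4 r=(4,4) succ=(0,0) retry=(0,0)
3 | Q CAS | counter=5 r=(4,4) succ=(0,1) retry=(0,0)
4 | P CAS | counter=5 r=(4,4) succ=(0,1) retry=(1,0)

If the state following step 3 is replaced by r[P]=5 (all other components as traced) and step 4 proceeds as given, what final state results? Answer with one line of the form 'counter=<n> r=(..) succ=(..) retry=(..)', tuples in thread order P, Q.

state after step 3 := counter=5 r=(5,4) succ=(0,1) retry=(0,0)
4 | P CAS | counter=6 r=(5,4) succ=(1,1) retry=(0,0)

counter=6 r=(5,4) succ=(1,1) retry=(0,0)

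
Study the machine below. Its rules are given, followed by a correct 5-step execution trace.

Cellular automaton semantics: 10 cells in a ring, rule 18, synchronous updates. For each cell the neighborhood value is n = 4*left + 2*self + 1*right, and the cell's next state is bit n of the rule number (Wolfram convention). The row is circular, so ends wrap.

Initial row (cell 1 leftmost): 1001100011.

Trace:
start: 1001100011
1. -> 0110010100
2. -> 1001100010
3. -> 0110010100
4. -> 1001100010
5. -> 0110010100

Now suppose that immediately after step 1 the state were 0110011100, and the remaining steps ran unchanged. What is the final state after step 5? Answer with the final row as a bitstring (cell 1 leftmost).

0110010100

state after step 1 := 0110011100
2. -> 1001100010
3. -> 0110010100
4. -> 1001100010
5. -> 0110010100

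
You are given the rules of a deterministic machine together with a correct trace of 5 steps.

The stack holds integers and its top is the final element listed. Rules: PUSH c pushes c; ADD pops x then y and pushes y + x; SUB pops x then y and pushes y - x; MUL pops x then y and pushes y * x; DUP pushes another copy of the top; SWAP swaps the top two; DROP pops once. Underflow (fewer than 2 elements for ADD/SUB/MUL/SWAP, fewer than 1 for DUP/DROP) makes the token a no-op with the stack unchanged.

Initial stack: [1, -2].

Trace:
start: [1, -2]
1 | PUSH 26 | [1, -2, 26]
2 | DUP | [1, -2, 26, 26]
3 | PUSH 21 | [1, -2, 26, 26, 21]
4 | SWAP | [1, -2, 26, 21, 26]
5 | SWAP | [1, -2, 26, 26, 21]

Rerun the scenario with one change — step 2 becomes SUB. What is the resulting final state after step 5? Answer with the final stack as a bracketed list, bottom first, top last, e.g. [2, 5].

[1, -28, 21]

(re-executing from step 2 with the substitution; state before step 2: [1, -2, 26])
2 | SUB | [1, -28]
3 | PUSH 21 | [1, -28, 21]
4 | SWAP | [1, 21, -28]
5 | SWAP | [1, -28, 21]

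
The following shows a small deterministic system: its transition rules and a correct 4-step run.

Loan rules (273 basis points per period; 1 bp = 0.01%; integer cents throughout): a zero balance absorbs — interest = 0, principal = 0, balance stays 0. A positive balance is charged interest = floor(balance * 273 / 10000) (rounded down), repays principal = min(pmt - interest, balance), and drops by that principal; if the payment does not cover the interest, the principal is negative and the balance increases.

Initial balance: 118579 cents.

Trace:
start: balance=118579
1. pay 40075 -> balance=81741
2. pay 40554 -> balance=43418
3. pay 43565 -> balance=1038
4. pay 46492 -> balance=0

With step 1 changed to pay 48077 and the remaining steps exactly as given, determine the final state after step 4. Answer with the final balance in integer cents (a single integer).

0

(re-executing from step 1 with the substitution; state before step 1: balance=118579)
1. pay 48077 -> balance=73739
2. pay 40554 -> balance=35198
3. pay 43565 -> balance=0
4. pay 46492 -> balance=0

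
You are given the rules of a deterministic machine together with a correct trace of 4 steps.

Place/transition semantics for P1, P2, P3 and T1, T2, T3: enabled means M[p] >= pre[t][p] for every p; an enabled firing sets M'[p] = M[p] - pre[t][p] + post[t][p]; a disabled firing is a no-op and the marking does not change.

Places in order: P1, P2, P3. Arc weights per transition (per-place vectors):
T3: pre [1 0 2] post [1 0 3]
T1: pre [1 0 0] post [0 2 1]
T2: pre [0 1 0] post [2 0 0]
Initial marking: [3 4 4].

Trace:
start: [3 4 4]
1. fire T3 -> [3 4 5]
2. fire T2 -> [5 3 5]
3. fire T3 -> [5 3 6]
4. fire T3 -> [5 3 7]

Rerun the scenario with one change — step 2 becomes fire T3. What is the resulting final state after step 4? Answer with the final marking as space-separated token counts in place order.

3 4 8

(re-executing from step 2 with the substitution; state before step 2: [3 4 5])
2. fire T3 -> [3 4 6]
3. fire T3 -> [3 4 7]
4. fire T3 -> [3 4 8]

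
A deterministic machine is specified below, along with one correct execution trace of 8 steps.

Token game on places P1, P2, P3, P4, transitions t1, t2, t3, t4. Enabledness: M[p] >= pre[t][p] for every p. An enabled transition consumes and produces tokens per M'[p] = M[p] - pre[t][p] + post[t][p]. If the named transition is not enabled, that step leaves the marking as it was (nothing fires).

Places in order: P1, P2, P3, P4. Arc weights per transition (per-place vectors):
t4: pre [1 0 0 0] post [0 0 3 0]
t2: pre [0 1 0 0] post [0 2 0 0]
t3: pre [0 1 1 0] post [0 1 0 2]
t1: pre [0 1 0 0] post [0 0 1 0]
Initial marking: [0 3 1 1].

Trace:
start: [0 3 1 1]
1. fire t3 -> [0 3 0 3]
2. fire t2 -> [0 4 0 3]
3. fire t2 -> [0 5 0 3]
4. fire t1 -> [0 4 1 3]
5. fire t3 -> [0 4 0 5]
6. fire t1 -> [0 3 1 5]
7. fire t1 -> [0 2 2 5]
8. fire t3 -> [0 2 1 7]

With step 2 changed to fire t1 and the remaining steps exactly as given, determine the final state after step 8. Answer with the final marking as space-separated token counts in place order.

0 0 3 5

(re-executing from step 2 with the substitution; state before step 2: [0 3 0 3])
2. fire t1 -> [0 2 1 3]
3. fire t2 -> [0 3 1 3]
4. fire t1 -> [0 2 2 3]
5. fire t3 -> [0 2 1 5]
6. fire t1 -> [0 1 2 5]
7. fire t1 -> [0 0 3 5]
8. fire t3 -> [0 0 3 5]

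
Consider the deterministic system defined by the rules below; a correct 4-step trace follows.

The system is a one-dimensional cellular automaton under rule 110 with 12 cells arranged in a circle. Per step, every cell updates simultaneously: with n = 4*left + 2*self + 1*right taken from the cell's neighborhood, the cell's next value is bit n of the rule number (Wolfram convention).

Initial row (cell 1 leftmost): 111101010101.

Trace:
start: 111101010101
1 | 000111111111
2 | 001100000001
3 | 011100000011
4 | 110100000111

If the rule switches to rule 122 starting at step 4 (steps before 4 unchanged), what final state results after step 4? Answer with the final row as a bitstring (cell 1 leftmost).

110110000111

(re-executing step 4 under rule 122; state before step 4: 011100000011)
4 | 110110000111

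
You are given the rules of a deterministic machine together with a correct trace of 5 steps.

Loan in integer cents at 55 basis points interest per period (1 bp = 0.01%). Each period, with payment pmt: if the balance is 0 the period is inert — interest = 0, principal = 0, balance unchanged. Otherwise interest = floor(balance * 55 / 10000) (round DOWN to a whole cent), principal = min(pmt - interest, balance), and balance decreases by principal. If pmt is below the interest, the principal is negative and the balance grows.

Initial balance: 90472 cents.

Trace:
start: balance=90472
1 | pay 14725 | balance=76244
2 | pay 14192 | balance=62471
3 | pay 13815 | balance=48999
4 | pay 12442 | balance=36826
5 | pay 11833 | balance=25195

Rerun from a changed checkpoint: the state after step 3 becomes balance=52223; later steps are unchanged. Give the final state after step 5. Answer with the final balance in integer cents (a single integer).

28455

state after step 3 := balance=52223
4 | pay 12442 | balance=40068
5 | pay 11833 | balance=28455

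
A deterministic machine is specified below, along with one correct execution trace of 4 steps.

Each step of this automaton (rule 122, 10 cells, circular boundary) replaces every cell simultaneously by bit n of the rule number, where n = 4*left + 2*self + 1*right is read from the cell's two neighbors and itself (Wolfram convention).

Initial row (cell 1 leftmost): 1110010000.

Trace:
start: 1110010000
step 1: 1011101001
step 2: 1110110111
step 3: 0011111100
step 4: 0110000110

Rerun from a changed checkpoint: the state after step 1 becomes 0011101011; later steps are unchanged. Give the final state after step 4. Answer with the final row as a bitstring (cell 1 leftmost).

state after step 1 := 0011101011
step 2: 1110110111
step 3: 0011111100
step 4: 0110000110

0110000110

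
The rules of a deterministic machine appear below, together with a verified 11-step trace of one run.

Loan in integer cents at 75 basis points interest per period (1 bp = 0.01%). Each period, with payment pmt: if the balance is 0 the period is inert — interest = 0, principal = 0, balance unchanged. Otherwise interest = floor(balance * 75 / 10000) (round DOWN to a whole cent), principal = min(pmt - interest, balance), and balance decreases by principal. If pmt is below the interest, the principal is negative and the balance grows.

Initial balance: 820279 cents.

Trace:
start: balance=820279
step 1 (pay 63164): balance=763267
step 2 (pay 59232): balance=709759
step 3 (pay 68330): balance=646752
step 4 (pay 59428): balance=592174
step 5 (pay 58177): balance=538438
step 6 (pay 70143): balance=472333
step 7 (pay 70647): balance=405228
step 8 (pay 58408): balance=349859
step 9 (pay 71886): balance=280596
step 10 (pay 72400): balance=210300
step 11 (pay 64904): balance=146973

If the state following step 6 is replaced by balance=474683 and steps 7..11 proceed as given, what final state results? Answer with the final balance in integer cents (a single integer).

state after step 6 := balance=474683
step 7 (pay 70647): balance=407596
step 8 (pay 58408): balance=352244
step 9 (pay 71886): balance=282999
step 10 (pay 72400): balance=212721
step 11 (pay 64904): balance=149412

149412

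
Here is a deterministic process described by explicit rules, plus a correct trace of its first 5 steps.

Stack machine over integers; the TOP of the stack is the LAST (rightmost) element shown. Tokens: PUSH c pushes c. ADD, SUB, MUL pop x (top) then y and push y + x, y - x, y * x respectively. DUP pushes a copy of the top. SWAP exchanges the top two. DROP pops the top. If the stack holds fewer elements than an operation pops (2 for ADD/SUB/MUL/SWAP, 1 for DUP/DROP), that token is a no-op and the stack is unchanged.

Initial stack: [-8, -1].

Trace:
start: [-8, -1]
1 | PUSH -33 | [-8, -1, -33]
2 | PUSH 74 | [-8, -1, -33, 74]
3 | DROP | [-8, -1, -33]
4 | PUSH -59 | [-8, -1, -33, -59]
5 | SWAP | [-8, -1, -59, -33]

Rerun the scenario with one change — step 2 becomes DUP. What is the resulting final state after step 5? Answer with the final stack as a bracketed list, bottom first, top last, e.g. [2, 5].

[-8, -1, -59, -33]

(re-executing from step 2 with the substitution; state before step 2: [-8, -1, -33])
2 | DUP | [-8, -1, -33, -33]
3 | DROP | [-8, -1, -33]
4 | PUSH -59 | [-8, -1, -33, -59]
5 | SWAP | [-8, -1, -59, -33]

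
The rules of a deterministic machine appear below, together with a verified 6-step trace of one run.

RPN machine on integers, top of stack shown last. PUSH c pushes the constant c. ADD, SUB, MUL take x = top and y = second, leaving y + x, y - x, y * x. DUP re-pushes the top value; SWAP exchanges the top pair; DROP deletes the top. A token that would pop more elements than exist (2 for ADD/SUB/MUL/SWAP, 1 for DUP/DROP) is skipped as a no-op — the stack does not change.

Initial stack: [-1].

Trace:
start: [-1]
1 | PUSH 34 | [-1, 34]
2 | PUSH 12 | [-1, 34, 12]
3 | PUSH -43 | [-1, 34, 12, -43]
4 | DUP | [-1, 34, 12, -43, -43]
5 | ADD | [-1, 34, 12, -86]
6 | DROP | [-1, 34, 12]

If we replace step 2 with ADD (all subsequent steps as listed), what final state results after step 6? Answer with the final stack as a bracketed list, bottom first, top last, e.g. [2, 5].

(re-executing from step 2 with the substitution; state before step 2: [-1, 34])
2 | ADD | [33]
3 | PUSH -43 | [33, -43]
4 | DUP | [33, -43, -43]
5 | ADD | [33, -86]
6 | DROP | [33]

[33]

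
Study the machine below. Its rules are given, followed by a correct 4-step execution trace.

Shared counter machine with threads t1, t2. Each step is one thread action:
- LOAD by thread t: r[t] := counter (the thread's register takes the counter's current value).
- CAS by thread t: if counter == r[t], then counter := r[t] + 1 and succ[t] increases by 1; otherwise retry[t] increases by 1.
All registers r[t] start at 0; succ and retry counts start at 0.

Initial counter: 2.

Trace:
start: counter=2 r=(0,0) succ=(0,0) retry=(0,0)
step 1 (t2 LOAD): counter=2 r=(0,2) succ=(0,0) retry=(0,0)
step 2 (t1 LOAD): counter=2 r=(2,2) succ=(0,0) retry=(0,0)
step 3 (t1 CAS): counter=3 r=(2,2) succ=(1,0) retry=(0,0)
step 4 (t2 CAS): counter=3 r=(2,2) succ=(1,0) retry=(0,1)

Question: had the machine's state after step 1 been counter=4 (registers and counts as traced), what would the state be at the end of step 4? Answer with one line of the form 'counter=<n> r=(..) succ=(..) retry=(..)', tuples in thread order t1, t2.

state after step 1 := counter=4 r=(0,2) succ=(0,0) retry=(0,0)
step 2 (t1 LOAD): counter=4 r=(4,2) succ=(0,0) retry=(0,0)
step 3 (t1 CAS): counter=5 r=(4,2) succ=(1,0) retry=(0,0)
step 4 (t2 CAS): counter=5 r=(4,2) succ=(1,0) retry=(0,1)

counter=5 r=(4,2) succ=(1,0) retry=(0,1)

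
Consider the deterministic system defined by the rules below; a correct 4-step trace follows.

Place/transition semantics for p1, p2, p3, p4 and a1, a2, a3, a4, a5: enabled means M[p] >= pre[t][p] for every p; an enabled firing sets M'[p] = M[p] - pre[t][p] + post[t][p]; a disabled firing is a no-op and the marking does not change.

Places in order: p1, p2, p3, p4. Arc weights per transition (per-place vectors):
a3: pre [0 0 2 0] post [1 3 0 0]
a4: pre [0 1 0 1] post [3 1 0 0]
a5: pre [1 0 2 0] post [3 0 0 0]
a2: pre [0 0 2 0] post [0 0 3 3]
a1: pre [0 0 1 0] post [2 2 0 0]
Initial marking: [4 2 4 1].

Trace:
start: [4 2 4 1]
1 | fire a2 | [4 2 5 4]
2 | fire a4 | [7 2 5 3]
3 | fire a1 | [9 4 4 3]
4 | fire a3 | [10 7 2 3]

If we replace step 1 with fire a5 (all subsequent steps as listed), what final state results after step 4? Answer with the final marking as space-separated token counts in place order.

11 4 1 0

(re-executing from step 1 with the substitution; state before step 1: [4 2 4 1])
1 | fire a5 | [6 2 2 1]
2 | fire a4 | [9 2 2 0]
3 | fire a1 | [11 4 1 0]
4 | fire a3 | [11 4 1 0]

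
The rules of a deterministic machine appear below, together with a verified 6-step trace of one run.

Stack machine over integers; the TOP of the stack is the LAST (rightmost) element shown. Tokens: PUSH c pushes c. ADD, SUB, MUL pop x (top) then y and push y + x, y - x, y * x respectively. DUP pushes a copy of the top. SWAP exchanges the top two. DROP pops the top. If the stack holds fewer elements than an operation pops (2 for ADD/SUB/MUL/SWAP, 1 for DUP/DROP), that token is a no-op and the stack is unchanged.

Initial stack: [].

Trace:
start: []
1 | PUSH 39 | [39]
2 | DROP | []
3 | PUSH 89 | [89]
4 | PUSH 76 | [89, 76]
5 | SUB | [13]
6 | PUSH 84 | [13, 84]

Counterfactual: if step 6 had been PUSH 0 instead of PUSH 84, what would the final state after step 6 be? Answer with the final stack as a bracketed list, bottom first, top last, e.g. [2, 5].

(re-executing from step 6 with the substitution; state before step 6: [13])
6 | PUSH 0 | [13, 0]

[13, 0]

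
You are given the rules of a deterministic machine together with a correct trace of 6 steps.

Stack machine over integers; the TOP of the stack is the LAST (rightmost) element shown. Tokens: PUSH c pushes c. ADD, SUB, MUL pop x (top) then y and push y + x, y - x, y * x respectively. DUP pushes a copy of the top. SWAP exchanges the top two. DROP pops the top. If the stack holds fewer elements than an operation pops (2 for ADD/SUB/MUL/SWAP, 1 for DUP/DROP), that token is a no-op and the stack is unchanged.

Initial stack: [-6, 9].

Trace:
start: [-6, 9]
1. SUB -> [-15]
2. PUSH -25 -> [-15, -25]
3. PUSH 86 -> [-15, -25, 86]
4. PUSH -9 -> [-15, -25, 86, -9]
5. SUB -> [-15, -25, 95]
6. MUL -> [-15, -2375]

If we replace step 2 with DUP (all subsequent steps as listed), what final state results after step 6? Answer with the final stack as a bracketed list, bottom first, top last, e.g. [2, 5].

[-15, -1425]

(re-executing from step 2 with the substitution; state before step 2: [-15])
2. DUP -> [-15, -15]
3. PUSH 86 -> [-15, -15, 86]
4. PUSH -9 -> [-15, -15, 86, -9]
5. SUB -> [-15, -15, 95]
6. MUL -> [-15, -1425]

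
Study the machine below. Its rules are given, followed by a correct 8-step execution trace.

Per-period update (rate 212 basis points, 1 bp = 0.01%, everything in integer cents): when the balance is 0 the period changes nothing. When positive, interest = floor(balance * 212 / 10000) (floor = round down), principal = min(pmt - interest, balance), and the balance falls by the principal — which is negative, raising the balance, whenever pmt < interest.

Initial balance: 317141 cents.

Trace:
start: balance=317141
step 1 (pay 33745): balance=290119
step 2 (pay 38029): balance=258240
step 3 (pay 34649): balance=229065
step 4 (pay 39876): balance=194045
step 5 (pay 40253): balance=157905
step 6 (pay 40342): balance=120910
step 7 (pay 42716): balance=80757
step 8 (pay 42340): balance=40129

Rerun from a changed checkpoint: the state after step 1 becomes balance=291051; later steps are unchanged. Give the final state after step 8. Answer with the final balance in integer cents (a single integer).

state after step 1 := balance=291051
step 2 (pay 38029): balance=259192
step 3 (pay 34649): balance=230037
step 4 (pay 39876): balance=195037
step 5 (pay 40253): balance=158918
step 6 (pay 40342): balance=121945
step 7 (pay 42716): balance=81814
step 8 (pay 42340): balance=41208

41208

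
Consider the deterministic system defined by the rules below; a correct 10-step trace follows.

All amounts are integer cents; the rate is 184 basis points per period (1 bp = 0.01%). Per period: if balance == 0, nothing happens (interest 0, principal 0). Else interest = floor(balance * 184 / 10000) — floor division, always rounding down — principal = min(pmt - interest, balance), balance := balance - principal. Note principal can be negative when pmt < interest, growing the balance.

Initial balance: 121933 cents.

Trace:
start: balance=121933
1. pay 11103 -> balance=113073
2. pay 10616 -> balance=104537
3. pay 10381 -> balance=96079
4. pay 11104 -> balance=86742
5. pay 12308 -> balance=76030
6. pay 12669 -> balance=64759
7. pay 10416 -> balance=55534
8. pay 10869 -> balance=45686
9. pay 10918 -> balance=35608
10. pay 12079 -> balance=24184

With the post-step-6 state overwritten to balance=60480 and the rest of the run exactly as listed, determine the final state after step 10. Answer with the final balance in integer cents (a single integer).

state after step 6 := balance=60480
7. pay 10416 -> balance=51176
8. pay 10869 -> balance=41248
9. pay 10918 -> balance=31088
10. pay 12079 -> balance=19581

19581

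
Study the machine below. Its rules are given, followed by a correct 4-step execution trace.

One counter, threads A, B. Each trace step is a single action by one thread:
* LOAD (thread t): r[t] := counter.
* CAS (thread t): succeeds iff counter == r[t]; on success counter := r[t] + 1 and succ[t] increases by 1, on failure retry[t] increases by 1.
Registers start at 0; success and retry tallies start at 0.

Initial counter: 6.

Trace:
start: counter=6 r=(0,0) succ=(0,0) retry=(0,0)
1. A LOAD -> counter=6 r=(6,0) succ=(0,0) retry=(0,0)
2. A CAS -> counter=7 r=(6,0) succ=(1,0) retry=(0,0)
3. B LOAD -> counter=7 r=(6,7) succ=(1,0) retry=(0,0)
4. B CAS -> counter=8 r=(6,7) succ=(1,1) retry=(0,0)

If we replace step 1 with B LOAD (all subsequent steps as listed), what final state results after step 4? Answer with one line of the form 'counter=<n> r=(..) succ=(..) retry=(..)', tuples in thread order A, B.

(re-executing from step 1 with the substitution; state before step 1: counter=6 r=(0,0) succ=(0,0) retry=(0,0))
1. B LOAD -> counter=6 r=(0,6) succ=(0,0) retry=(0,0)
2. A CAS -> counter=6 r=(0,6) succ=(0,0) retry=(1,0)
3. B LOAD -> counter=6 r=(0,6) succ=(0,0) retry=(1,0)
4. B CAS -> counter=7 r=(0,6) succ=(0,1) retry=(1,0)

counter=7 r=(0,6) succ=(0,1) retry=(1,0)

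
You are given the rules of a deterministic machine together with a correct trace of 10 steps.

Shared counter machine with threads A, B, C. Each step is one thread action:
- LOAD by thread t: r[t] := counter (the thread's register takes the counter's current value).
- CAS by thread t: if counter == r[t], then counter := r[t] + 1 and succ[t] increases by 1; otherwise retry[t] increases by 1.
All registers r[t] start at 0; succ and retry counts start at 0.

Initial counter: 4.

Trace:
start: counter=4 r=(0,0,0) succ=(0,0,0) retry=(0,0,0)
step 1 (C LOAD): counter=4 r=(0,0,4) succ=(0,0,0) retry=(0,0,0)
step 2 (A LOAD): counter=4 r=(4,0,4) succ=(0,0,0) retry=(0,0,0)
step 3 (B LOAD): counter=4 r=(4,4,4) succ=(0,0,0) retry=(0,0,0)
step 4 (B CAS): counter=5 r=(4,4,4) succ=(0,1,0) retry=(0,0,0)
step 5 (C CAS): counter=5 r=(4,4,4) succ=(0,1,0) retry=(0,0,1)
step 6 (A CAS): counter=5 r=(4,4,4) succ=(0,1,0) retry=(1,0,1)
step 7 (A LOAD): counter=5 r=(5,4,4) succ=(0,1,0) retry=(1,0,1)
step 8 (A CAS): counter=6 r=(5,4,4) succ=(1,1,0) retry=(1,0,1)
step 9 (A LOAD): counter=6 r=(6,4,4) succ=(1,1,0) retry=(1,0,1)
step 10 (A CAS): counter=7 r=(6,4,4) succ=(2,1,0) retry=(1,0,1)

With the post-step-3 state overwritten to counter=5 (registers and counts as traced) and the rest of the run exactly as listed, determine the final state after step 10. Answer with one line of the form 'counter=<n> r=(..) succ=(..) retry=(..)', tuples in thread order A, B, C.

state after step 3 := counter=5 r=(4,4,4) succ=(0,0,0) retry=(0,0,0)
step 4 (B CAS): counter=5 r=(4,4,4) succ=(0,0,0) retry=(0,1,0)
step 5 (C CAS): counter=5 r=(4,4,4) succ=(0,0,0) retry=(0,1,1)
step 6 (A CAS): counter=5 r=(4,4,4) succ=(0,0,0) retry=(1,1,1)
step 7 (A LOAD): counter=5 r=(5,4,4) succ=(0,0,0) retry=(1,1,1)
step 8 (A CAS): counter=6 r=(5,4,4) succ=(1,0,0) retry=(1,1,1)
step 9 (A LOAD): counter=6 r=(6,4,4) succ=(1,0,0) retry=(1,1,1)
step 10 (A CAS): counter=7 r=(6,4,4) succ=(2,0,0) retry=(1,1,1)

counter=7 r=(6,4,4) succ=(2,0,0) retry=(1,1,1)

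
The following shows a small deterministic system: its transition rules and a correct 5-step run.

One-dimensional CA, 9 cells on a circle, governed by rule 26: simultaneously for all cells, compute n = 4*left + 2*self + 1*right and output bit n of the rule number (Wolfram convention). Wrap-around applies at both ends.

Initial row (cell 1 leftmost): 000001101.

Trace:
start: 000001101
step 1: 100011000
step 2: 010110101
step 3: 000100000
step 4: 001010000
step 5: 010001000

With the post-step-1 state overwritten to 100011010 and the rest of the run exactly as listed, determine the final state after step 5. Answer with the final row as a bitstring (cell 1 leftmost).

010101000

state after step 1 := 100011010
step 2: 010110000
step 3: 100101000
step 4: 011000101
step 5: 010101000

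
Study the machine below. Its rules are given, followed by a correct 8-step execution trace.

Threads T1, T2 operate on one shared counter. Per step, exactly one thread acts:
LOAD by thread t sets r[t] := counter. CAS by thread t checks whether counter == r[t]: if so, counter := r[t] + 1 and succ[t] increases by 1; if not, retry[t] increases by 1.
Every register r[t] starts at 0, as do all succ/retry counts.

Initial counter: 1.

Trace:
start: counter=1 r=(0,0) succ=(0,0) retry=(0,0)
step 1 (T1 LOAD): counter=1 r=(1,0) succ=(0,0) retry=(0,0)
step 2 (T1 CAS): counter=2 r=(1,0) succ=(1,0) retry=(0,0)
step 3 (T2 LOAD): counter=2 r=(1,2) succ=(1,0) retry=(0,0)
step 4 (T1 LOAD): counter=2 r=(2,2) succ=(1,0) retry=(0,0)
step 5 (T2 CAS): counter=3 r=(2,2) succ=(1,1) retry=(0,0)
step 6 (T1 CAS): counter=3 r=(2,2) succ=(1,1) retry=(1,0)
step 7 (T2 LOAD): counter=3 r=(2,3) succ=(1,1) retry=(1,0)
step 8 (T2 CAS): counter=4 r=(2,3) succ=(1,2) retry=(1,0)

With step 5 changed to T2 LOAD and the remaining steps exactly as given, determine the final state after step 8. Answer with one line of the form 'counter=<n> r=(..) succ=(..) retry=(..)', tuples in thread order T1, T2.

(re-executing from step 5 with the substitution; state before step 5: counter=2 r=(2,2) succ=(1,0) retry=(0,0))
step 5 (T2 LOAD): counter=2 r=(2,2) succ=(1,0) retry=(0,0)
step 6 (T1 CAS): counter=3 r=(2,2) succ=(2,0) retry=(0,0)
step 7 (T2 LOAD): counter=3 r=(2,3) succ=(2,0) retry=(0,0)
step 8 (T2 CAS): counter=4 r=(2,3) succ=(2,1) retry=(0,0)

counter=4 r=(2,3) succ=(2,1) retry=(0,0)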